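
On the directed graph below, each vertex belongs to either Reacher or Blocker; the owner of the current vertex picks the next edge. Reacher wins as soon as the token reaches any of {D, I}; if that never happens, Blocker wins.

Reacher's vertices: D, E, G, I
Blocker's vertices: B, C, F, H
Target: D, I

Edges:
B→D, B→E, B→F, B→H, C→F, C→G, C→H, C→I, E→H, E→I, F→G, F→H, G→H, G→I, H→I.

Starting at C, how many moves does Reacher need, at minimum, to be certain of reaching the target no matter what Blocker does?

A0 = {D, I}
A1: add {E, G, H} — E (Reacher) has E→I; G (Reacher) has G→I; H (Blocker): all of {I} already in.
A2: add {F} — F (Blocker): all of {G, H} already in.
A3: add {B, C} — B (Blocker): all of {D, E, F, H} already in; C (Blocker): all of {F, G, H, I} already in.
A3 = all vertices. Fixed point.
C enters the attractor at level 3, so Reacher can force the target in 3 moves from there.

3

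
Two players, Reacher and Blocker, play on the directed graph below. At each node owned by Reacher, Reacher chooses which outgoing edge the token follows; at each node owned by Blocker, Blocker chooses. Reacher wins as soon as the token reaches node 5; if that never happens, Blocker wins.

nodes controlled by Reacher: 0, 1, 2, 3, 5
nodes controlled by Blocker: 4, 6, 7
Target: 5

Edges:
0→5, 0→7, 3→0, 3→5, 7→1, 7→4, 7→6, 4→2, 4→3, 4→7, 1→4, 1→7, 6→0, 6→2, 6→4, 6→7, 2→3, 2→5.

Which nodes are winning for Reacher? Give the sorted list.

0, 2, 3, 5

A0 = {5}
A1: add {0, 2, 3} — 0 (Reacher) has 0→5; 2 (Reacher) has 2→5; 3 (Reacher) has 3→5.
A2 = A1; e.g. 1 (Reacher) has no edge into A1. Fixed point.
Reacher's winning region = {0, 2, 3, 5}.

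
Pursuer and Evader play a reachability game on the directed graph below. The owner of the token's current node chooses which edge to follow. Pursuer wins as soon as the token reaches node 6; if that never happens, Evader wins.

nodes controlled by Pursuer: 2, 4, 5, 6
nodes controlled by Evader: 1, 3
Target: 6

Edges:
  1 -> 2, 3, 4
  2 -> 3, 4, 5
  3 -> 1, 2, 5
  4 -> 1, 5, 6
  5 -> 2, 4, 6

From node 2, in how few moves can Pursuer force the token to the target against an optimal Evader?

A0 = {6}
A1: add {4, 5} — 4 (Pursuer) has 4→6; 5 (Pursuer) has 5→6.
A2: add {2} — 2 (Pursuer) has 2→4.
A3 = A2; e.g. 1 (Evader) can still go to 3. Fixed point.
2 enters the attractor at level 2, so Pursuer can force the target in 2 moves from there.

2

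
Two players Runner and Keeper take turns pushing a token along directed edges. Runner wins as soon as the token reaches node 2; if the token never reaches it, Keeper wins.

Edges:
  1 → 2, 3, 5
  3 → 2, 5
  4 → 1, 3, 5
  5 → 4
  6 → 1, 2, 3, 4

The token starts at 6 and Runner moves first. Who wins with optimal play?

Runner

Track states (vertex, player-to-move).
A0 = {(2,Runner), (2,Keeper)}
A1: add {(1,Runner), (3,Runner), (6,Runner)}.
(6,Runner) ∈ A1 ⇒ Runner forces the target.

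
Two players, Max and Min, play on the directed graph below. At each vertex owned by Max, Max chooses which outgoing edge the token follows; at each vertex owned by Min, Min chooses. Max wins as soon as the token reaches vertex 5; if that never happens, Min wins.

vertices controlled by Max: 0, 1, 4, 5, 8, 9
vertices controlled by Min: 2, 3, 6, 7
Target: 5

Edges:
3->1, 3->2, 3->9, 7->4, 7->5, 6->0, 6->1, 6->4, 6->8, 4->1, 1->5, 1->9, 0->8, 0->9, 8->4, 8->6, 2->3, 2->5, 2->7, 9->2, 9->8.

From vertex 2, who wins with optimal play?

A0 = {5}
A1: add {1} — 1 (Max) has 1→5.
A2: add {4} — 4 (Max) has 4→1.
A3: add {7, 8} — 7 (Min): all of {4, 5} already in; 8 (Max) has 8→4.
A4: add {0, 9} — 0 (Max) has 0→8; 9 (Max) has 9→8.
A5: add {6} — 6 (Min): all of {0, 1, 4, 8} already in.
A6 = A5; e.g. 2 (Min) can still go to 3. Fixed point.
2 never enters the attractor, so Min can avoid the target forever.

Min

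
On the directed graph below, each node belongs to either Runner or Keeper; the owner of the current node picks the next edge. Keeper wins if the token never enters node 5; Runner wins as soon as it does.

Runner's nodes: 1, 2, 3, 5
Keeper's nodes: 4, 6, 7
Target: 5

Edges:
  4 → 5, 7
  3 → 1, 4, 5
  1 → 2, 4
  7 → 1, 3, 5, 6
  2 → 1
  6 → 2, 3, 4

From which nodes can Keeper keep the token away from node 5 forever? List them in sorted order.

A0 = {5}
A1: add {3} — 3 (Runner) has 3→5.
A2 = A1; e.g. 1 (Runner) has no edge into A1. Fixed point.
Runner's attractor = {3, 5}; Keeper avoids the target exactly from the complement.

1, 2, 4, 6, 7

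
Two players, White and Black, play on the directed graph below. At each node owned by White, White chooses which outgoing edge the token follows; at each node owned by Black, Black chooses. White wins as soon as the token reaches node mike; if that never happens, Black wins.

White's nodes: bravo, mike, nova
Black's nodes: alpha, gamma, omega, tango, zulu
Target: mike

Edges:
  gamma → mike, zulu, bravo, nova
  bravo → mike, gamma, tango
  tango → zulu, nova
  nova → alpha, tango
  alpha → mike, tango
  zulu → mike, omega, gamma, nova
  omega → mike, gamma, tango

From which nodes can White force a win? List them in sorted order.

bravo, mike

A0 = {mike}
A1: add {bravo} — bravo (White) has bravo→mike.
A2 = A1; e.g. omega (Black) can still go to gamma. Fixed point.
White's winning region = {bravo, mike}.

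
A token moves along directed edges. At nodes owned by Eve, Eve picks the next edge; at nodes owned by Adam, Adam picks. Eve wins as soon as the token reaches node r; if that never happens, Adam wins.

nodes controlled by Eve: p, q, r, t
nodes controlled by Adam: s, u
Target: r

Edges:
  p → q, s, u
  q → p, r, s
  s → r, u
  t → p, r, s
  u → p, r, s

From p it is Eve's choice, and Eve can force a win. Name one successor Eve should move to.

q

A0 = {r}
A1: add {q, t} — q (Eve) has q→r; t (Eve) has t→r.
A2: add {p} — p (Eve) has p→q.
A3 = A2; e.g. s (Adam) can still go to u. Fixed point.
From p, successor q is in the attractor (rank 1); the other successors s, u are not.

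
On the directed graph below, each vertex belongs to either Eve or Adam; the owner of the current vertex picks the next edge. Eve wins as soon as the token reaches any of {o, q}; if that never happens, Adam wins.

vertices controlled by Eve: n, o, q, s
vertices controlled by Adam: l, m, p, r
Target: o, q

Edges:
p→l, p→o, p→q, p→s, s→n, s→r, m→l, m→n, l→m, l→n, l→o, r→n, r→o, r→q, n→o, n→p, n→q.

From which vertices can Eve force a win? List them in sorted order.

n, o, q, r, s

A0 = {o, q}
A1: add {n} — n (Eve) has n→o.
A2: add {r, s} — r (Adam): all of {n, o, q} already in; s (Eve) has s→n.
A3 = A2; e.g. l (Adam) can still go to m. Fixed point.
Eve's winning region = {n, o, q, r, s}.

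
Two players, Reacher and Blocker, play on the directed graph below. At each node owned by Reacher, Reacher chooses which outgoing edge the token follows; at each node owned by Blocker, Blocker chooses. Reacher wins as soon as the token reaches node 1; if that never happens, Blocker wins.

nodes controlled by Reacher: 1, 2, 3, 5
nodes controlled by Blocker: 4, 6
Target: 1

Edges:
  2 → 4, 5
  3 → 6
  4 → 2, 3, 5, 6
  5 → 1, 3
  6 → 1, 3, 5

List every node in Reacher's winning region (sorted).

1, 2, 5

A0 = {1}
A1: add {5} — 5 (Reacher) has 5→1.
A2: add {2} — 2 (Reacher) has 2→5.
A3 = A2; e.g. 3 (Reacher) has no edge into A2. Fixed point.
Reacher's winning region = {1, 2, 5}.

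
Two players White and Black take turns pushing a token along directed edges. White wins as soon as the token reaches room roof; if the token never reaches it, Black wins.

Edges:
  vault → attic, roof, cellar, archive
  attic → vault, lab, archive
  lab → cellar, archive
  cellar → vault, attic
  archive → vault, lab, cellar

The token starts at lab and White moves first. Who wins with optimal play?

Track states (vertex, player-to-move).
A0 = {(roof,White), (roof,Black)}
A1: add {(vault,White)}.
A2 = A1; e.g. (vault,Black) stays out. (lab,White) never enters ⇒ Black avoids the target.

Black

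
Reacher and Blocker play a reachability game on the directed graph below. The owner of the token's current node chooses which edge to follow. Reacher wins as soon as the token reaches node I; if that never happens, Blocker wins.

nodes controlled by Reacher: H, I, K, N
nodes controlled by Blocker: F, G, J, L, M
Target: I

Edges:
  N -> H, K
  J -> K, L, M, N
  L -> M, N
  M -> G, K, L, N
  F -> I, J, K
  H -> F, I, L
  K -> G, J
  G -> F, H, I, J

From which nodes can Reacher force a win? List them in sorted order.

H, I, N

A0 = {I}
A1: add {H} — H (Reacher) has H→I.
A2: add {N} — N (Reacher) has N→H.
A3 = A2; e.g. F (Blocker) can still go to J. Fixed point.
Reacher's winning region = {H, I, N}.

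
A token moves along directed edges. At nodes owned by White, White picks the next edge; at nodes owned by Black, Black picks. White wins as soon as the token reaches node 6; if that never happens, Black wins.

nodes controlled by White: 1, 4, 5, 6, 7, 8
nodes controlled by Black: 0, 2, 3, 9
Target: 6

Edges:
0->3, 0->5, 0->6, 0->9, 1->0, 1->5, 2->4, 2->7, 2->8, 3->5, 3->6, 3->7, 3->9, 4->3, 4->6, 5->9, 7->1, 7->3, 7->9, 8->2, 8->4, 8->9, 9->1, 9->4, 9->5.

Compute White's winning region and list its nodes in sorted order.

A0 = {6}
A1: add {4} — 4 (White) has 4→6.
A2: add {8} — 8 (White) has 8→4.
A3 = A2; e.g. 0 (Black) can still go to 3. Fixed point.
White's winning region = {4, 6, 8}.

4, 6, 8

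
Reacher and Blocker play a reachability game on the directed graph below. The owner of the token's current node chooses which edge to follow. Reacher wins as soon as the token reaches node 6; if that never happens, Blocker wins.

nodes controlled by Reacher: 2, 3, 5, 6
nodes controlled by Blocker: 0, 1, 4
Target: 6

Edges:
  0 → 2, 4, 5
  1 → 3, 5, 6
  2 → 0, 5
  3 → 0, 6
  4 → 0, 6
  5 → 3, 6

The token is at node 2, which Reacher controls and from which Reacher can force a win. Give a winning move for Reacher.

5

A0 = {6}
A1: add {3, 5} — 3 (Reacher) has 3→6; 5 (Reacher) has 5→6.
A2: add {1, 2} — 1 (Blocker): all of {3, 5, 6} already in; 2 (Reacher) has 2→5.
A3 = A2; e.g. 0 (Blocker) can still go to 4. Fixed point.
From 2, successor 5 is in the attractor (rank 1); the other successor 0 is not.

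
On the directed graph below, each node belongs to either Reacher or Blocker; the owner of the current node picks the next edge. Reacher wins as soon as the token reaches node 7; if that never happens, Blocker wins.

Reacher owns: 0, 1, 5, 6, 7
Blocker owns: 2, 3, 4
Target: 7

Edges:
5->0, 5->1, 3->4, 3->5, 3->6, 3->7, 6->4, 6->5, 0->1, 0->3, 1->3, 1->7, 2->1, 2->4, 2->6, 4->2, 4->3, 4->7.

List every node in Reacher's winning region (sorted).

0, 1, 5, 6, 7

A0 = {7}
A1: add {1} — 1 (Reacher) has 1→7.
A2: add {0, 5} — 0 (Reacher) has 0→1; 5 (Reacher) has 5→1.
A3: add {6} — 6 (Reacher) has 6→5.
A4 = A3; e.g. 2 (Blocker) can still go to 4. Fixed point.
Reacher's winning region = {0, 1, 5, 6, 7}.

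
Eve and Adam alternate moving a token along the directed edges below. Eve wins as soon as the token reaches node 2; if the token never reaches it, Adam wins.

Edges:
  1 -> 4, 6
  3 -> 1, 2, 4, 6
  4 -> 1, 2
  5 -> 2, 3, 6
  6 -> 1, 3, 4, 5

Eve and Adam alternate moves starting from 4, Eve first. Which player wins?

Eve

Track states (vertex, player-to-move).
A0 = {(2,Eve), (2,Adam)}
A1: add {(3,Eve), (4,Eve), (5,Eve)}.
(4,Eve) ∈ A1 ⇒ Eve forces the target.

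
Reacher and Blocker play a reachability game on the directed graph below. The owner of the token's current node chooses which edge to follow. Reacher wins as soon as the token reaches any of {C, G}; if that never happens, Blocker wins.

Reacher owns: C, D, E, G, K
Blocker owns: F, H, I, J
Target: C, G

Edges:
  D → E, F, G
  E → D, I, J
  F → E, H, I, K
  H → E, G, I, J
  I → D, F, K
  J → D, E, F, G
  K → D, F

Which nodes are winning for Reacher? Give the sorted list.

A0 = {C, G}
A1: add {D} — D (Reacher) has D→G.
A2: add {E, K} — E (Reacher) has E→D; K (Reacher) has K→D.
A3 = A2; e.g. F (Blocker) can still go to H. Fixed point.
Reacher's winning region = {C, D, E, G, K}.

C, D, E, G, K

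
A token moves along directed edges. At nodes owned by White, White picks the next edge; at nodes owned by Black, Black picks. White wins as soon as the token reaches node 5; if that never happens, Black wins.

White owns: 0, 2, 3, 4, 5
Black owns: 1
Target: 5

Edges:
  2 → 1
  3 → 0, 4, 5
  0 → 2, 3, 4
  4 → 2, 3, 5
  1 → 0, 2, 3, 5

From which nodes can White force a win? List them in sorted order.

0, 3, 4, 5

A0 = {5}
A1: add {3, 4} — 3 (White) has 3→5; 4 (White) has 4→5.
A2: add {0} — 0 (White) has 0→3.
A3 = A2; e.g. 1 (Black) can still go to 2. Fixed point.
White's winning region = {0, 3, 4, 5}.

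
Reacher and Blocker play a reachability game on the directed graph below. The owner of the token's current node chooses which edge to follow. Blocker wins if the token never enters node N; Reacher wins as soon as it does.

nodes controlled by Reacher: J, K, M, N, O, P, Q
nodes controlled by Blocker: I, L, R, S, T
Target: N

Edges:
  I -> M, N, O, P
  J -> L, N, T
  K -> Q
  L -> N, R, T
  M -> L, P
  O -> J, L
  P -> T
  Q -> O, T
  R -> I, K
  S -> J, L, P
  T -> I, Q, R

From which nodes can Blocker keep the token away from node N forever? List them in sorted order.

I, L, M, P, R, S, T

A0 = {N}
A1: add {J} — J (Reacher) has J→N.
A2: add {O} — O (Reacher) has O→J.
A3: add {Q} — Q (Reacher) has Q→O.
A4: add {K} — K (Reacher) has K→Q.
A5 = A4; e.g. I (Blocker) can still go to M. Fixed point.
Reacher's attractor = {J, K, N, O, Q}; Blocker avoids the target exactly from the complement.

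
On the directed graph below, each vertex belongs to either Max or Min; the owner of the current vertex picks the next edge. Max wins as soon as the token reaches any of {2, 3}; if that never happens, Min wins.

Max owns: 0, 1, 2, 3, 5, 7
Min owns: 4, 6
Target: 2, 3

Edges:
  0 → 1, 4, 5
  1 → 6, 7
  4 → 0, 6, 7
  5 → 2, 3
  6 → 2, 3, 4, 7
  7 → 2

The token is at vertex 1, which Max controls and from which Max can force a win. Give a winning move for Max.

7

A0 = {2, 3}
A1: add {5, 7} — 5 (Max) has 5→2; 7 (Max) has 7→2.
A2: add {0, 1} — 0 (Max) has 0→5; 1 (Max) has 1→7.
A3 = A2; e.g. 4 (Min) can still go to 6. Fixed point.
From 1, successor 7 is in the attractor (rank 1); the other successor 6 is not.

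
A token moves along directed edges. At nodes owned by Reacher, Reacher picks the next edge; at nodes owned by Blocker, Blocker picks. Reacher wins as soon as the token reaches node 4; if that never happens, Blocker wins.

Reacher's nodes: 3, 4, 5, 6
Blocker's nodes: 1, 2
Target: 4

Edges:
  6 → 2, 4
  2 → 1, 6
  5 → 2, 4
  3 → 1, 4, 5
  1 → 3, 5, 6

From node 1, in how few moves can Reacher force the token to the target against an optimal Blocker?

2

A0 = {4}
A1: add {3, 5, 6} — 3 (Reacher) has 3→4; 5 (Reacher) has 5→4; 6 (Reacher) has 6→4.
A2: add {1} — 1 (Blocker): all of {3, 5, 6} already in.
1 enters the attractor at level 2, so Reacher can force the target in 2 moves from there.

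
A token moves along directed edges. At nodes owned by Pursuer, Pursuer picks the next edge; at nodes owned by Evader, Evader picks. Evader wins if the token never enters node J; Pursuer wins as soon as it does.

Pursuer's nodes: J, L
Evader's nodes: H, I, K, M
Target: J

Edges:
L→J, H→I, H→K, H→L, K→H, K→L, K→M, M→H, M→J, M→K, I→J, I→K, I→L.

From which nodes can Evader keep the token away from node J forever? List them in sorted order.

H, I, K, M

A0 = {J}
A1: add {L} — L (Pursuer) has L→J.
A2 = A1; e.g. H (Evader) can still go to I. Fixed point.
Pursuer's attractor = {J, L}; Evader avoids the target exactly from the complement.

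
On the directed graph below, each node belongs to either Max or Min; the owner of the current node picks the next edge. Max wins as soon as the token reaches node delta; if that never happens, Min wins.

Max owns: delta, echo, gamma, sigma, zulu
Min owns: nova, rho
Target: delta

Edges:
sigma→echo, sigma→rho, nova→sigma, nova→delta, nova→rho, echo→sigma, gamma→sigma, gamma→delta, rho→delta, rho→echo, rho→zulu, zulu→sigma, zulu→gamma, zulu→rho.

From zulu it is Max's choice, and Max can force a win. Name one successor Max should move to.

A0 = {delta}
A1: add {gamma} — gamma (Max) has gamma→delta.
A2: add {zulu} — zulu (Max) has zulu→gamma.
A3 = A2; e.g. sigma (Max) has no edge into A2. Fixed point.
From zulu, successor gamma is in the attractor (rank 1); the other successors rho, sigma are not.

gamma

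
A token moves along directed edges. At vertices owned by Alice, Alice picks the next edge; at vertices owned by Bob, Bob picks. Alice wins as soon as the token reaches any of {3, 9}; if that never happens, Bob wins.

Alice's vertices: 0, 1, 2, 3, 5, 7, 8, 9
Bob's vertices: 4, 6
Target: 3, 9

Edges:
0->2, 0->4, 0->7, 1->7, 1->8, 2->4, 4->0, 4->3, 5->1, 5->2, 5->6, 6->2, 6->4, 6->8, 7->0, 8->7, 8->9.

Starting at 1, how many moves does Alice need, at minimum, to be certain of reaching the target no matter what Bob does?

A0 = {3, 9}
A1: add {8} — 8 (Alice) has 8→9.
A2: add {1} — 1 (Alice) has 1→8.
1 enters the attractor at level 2, so Alice can force the target in 2 moves from there.

2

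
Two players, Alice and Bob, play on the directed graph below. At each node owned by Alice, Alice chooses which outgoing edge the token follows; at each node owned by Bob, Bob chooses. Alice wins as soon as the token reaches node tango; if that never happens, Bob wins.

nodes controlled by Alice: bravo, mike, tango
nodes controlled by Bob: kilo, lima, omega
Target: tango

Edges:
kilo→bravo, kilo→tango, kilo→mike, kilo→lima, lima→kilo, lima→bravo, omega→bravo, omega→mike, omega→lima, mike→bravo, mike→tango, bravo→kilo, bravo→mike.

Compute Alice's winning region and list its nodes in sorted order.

bravo, mike, tango

A0 = {tango}
A1: add {mike} — mike (Alice) has mike→tango.
A2: add {bravo} — bravo (Alice) has bravo→mike.
A3 = A2; e.g. kilo (Bob) can still go to lima. Fixed point.
Alice's winning region = {bravo, mike, tango}.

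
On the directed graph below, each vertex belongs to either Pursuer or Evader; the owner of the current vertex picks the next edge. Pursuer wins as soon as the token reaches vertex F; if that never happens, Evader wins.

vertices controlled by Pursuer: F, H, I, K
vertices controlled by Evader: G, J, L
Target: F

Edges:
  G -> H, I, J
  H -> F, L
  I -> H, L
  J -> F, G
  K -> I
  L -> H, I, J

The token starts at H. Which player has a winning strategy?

A0 = {F}
A1: add {H} — H (Pursuer) has H→F.
H ∈ A1, so Pursuer can force the target.

Pursuer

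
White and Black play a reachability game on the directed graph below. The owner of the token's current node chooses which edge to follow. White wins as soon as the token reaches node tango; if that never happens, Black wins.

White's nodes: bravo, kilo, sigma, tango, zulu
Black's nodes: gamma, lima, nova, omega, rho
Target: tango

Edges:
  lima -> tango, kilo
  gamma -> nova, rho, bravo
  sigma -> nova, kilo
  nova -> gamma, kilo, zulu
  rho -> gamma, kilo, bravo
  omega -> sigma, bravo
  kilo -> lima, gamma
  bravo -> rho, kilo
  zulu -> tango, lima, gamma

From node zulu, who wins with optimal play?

White

A0 = {tango}
A1: add {zulu} — zulu (White) has zulu→tango.
A2 = A1; e.g. lima (Black) can still go to kilo. Fixed point.
zulu ∈ A1, so White can force the target.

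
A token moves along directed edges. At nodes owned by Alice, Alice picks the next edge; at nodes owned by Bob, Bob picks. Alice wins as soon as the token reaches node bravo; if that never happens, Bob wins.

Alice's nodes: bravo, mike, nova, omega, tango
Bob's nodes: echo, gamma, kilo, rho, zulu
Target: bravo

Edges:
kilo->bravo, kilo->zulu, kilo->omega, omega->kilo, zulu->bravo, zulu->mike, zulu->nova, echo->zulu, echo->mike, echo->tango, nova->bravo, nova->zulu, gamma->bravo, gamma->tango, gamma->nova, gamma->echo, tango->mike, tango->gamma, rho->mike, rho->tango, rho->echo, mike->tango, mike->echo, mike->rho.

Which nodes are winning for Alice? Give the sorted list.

A0 = {bravo}
A1: add {nova} — nova (Alice) has nova→bravo.
A2 = A1; e.g. zulu (Bob) can still go to mike. Fixed point.
Alice's winning region = {bravo, nova}.

bravo, nova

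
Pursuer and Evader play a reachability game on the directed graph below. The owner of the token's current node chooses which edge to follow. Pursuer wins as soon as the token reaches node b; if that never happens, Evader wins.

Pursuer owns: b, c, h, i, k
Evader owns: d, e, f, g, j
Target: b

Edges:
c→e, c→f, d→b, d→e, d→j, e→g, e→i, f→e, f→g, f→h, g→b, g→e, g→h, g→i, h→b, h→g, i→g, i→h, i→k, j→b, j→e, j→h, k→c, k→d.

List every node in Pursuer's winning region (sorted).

b, h, i

A0 = {b}
A1: add {h} — h (Pursuer) has h→b.
A2: add {i} — i (Pursuer) has i→h.
A3 = A2; e.g. c (Pursuer) has no edge into A2. Fixed point.
Pursuer's winning region = {b, h, i}.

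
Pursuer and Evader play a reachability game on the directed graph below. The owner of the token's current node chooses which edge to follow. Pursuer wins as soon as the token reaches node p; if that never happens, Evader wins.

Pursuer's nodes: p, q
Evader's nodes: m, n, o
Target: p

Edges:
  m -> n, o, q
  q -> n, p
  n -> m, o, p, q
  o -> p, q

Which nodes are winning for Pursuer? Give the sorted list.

A0 = {p}
A1: add {q} — q (Pursuer) has q→p.
A2: add {o} — o (Evader): all of {p, q} already in.
A3 = A2; e.g. m (Evader) can still go to n. Fixed point.
Pursuer's winning region = {o, p, q}.

o, p, q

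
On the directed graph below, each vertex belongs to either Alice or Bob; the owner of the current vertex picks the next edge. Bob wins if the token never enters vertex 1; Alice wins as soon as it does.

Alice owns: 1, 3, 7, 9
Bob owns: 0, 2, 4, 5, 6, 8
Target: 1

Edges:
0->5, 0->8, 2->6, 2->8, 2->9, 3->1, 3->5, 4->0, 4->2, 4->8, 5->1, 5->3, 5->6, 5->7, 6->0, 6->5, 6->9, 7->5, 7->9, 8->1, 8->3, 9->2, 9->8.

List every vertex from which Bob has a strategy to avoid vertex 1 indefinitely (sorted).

A0 = {1}
A1: add {3} — 3 (Alice) has 3→1.
A2: add {8} — 8 (Bob): all of {1, 3} already in.
A3: add {9} — 9 (Alice) has 9→8.
A4: add {7} — 7 (Alice) has 7→9.
A5 = A4; e.g. 0 (Bob) can still go to 5. Fixed point.
Alice's attractor = {1, 3, 7, 8, 9}; Bob avoids the target exactly from the complement.

0, 2, 4, 5, 6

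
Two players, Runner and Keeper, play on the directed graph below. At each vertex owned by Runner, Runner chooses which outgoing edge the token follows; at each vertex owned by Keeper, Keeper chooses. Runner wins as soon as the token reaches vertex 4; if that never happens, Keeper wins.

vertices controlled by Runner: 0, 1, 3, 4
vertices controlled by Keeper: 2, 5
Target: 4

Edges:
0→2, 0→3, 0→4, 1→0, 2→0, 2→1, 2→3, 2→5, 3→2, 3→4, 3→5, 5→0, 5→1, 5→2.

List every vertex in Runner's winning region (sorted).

A0 = {4}
A1: add {0, 3} — 0 (Runner) has 0→4; 3 (Runner) has 3→4.
A2: add {1} — 1 (Runner) has 1→0.
A3 = A2; e.g. 2 (Keeper) can still go to 5. Fixed point.
Runner's winning region = {0, 1, 3, 4}.

0, 1, 3, 4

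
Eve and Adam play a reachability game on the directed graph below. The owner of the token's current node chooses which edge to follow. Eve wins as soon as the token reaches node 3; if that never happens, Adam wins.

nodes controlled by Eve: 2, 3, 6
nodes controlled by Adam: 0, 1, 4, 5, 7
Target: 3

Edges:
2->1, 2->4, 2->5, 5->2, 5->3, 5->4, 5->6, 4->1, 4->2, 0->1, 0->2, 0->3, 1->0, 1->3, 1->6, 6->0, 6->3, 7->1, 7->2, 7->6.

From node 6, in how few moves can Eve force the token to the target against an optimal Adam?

A0 = {3}
A1: add {6} — 6 (Eve) has 6→3.
A2 = A1; e.g. 0 (Adam) can still go to 1. Fixed point.
6 enters the attractor at level 1, so Eve can force the target in 1 move from there.

1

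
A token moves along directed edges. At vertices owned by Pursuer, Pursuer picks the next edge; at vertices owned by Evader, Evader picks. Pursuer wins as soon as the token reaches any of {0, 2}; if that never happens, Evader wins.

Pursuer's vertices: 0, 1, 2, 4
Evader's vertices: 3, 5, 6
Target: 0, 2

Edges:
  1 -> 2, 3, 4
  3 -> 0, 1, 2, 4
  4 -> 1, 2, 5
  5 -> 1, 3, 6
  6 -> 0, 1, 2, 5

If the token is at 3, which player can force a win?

Pursuer

A0 = {0, 2}
A1: add {1, 4} — 1 (Pursuer) has 1→2; 4 (Pursuer) has 4→2.
A2: add {3} — 3 (Evader): all of {0, 1, 2, 4} already in.
A3 = A2; e.g. 5 (Evader) can still go to 6. Fixed point.
3 ∈ A2, so Pursuer can force the target.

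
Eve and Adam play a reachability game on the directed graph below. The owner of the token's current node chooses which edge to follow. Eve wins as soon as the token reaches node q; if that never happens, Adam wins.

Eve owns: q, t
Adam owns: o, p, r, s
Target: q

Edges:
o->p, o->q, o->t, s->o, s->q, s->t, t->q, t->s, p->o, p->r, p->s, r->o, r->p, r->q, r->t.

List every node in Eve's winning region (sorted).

q, t

A0 = {q}
A1: add {t} — t (Eve) has t→q.
A2 = A1; e.g. o (Adam) can still go to p. Fixed point.
Eve's winning region = {q, t}.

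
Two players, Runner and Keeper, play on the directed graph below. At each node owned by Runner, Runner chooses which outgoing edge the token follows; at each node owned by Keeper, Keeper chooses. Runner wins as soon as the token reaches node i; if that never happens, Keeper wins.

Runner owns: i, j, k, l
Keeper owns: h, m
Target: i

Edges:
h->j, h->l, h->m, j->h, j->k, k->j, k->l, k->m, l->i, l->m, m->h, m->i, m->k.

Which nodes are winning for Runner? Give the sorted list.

i, j, k, l

A0 = {i}
A1: add {l} — l (Runner) has l→i.
A2: add {k} — k (Runner) has k→l.
A3: add {j} — j (Runner) has j→k.
A4 = A3; e.g. h (Keeper) can still go to m. Fixed point.
Runner's winning region = {i, j, k, l}.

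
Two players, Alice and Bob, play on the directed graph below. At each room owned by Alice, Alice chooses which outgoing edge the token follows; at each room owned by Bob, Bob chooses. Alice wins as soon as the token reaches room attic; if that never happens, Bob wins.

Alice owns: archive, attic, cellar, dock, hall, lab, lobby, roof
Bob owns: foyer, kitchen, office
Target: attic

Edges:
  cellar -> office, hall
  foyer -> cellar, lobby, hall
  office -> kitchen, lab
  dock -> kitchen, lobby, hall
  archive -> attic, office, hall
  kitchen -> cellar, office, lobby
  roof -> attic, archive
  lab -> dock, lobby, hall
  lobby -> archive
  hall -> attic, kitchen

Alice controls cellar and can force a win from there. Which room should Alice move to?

A0 = {attic}
A1: add {archive, hall, roof} — archive (Alice) has archive→attic; roof (Alice) has roof→attic; hall (Alice) has hall→attic.
A2: add {cellar, dock, lab, lobby} — cellar (Alice) has cellar→hall; dock (Alice) has dock→hall; lab (Alice) has lab→hall; lobby (Alice) has lobby→archive.
A3: add {foyer} — foyer (Bob): all of {cellar, lobby, hall} already in.
A4 = A3; e.g. office (Bob) can still go to kitchen. Fixed point.
From cellar, successor hall is in the attractor (rank 1); the other successor office is not.

hall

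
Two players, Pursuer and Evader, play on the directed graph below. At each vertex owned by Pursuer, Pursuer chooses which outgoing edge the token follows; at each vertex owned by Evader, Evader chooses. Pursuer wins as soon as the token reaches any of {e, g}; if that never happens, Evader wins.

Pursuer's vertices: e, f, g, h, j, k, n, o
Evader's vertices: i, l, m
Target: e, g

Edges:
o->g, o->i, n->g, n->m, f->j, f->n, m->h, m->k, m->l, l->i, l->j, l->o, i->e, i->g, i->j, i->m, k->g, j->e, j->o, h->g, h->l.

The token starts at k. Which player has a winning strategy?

Pursuer

A0 = {e, g}
A1: add {h, j, k, n, o} — h (Pursuer) has h→g; j (Pursuer) has j→e; k (Pursuer) has k→g; n (Pursuer) has n→g; o (Pursuer) has o→g.
k ∈ A1, so Pursuer can force the target.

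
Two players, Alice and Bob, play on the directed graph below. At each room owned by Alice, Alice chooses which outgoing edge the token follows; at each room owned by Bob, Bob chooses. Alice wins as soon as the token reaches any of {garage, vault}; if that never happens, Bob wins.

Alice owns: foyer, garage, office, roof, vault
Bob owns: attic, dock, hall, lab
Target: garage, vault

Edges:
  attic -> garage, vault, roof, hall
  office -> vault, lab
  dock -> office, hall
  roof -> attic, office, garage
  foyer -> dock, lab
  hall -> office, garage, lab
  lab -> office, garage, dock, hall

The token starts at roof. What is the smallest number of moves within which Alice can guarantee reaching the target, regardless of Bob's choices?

A0 = {garage, vault}
A1: add {office, roof} — office (Alice) has office→vault; roof (Alice) has roof→garage.
A2 = A1; e.g. attic (Bob) can still go to hall. Fixed point.
roof enters the attractor at level 1, so Alice can force the target in 1 move from there.

1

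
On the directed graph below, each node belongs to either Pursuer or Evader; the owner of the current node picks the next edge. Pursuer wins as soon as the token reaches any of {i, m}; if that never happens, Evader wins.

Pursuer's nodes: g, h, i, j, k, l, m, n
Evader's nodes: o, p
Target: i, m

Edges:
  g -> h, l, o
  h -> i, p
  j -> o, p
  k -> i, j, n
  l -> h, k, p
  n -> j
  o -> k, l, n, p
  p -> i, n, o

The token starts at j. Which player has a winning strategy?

A0 = {i, m}
A1: add {h, k} — h (Pursuer) has h→i; k (Pursuer) has k→i.
A2: add {g, l} — g (Pursuer) has g→h; l (Pursuer) has l→h.
A3 = A2; e.g. j (Pursuer) has no edge into A2. Fixed point.
j never enters the attractor, so Evader can avoid the target forever.

Evader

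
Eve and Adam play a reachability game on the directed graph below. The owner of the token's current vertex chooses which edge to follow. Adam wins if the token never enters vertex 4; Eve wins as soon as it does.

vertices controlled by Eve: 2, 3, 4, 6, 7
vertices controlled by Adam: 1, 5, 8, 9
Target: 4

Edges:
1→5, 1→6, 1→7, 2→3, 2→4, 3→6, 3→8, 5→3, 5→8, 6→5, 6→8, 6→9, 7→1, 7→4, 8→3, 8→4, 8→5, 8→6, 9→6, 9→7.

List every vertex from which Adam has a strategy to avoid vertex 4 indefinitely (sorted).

1, 3, 5, 6, 8, 9

A0 = {4}
A1: add {2, 7} — 2 (Eve) has 2→4; 7 (Eve) has 7→4.
A2 = A1; e.g. 1 (Adam) can still go to 5. Fixed point.
Eve's attractor = {2, 4, 7}; Adam avoids the target exactly from the complement.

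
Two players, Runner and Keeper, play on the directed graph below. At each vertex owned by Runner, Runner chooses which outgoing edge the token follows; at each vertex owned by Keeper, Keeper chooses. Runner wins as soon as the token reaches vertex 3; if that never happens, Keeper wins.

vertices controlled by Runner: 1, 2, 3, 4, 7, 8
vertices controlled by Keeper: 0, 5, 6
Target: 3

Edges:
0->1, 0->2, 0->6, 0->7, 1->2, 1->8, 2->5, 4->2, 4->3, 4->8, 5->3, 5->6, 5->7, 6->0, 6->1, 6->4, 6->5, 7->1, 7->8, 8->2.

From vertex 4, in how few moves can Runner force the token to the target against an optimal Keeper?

A0 = {3}
A1: add {4} — 4 (Runner) has 4→3.
A2 = A1; e.g. 0 (Keeper) can still go to 1. Fixed point.
4 enters the attractor at level 1, so Runner can force the target in 1 move from there.

1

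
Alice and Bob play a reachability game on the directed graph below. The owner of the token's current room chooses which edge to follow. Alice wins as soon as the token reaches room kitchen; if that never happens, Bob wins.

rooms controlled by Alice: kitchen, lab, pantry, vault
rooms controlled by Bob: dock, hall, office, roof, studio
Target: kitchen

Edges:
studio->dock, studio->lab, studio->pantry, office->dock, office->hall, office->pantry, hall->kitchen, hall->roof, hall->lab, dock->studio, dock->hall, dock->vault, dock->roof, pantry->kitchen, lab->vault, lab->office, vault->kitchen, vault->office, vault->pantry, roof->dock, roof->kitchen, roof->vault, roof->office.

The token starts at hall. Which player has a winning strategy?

A0 = {kitchen}
A1: add {pantry, vault} — vault (Alice) has vault→kitchen; pantry (Alice) has pantry→kitchen.
A2: add {lab} — lab (Alice) has lab→vault.
A3 = A2; e.g. studio (Bob) can still go to dock. Fixed point.
hall never enters the attractor, so Bob can avoid the target forever.

Bob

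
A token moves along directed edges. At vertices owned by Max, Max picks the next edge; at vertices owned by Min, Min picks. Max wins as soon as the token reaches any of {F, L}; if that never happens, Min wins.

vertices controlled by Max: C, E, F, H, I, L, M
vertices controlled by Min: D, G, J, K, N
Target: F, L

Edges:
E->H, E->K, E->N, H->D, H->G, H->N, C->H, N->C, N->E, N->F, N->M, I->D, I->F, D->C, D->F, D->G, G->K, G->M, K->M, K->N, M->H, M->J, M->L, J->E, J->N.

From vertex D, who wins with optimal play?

A0 = {F, L}
A1: add {I, M} — I (Max) has I→F; M (Max) has M→L.
A2 = A1; e.g. C (Max) has no edge into A1. Fixed point.
D never enters the attractor, so Min can avoid the target forever.

Min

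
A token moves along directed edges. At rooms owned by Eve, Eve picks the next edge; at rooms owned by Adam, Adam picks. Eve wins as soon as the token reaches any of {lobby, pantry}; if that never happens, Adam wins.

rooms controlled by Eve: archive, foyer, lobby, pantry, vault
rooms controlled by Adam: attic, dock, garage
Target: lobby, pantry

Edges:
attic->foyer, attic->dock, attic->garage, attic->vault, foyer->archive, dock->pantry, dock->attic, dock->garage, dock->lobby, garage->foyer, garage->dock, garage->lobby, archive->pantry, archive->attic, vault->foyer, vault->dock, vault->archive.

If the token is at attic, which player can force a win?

Adam

A0 = {lobby, pantry}
A1: add {archive} — archive (Eve) has archive→pantry.
A2: add {foyer, vault} — foyer (Eve) has foyer→archive; vault (Eve) has vault→archive.
A3 = A2; e.g. attic (Adam) can still go to dock. Fixed point.
attic never enters the attractor, so Adam can avoid the target forever.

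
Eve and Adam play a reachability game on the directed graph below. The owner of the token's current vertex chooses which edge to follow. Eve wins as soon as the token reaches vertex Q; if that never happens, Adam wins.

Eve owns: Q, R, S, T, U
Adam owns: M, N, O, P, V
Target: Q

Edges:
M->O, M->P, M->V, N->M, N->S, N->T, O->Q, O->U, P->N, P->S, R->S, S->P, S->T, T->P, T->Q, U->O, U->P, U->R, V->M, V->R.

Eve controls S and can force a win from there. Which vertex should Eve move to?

A0 = {Q}
A1: add {T} — T (Eve) has T→Q.
A2: add {S} — S (Eve) has S→T.
A3: add {R} — R (Eve) has R→S.
A4: add {U} — U (Eve) has U→R.
A5: add {O} — O (Adam): all of {Q, U} already in.
A6 = A5; e.g. M (Adam) can still go to P. Fixed point.
From S, successor T is in the attractor (rank 1); the other successor P is not.

T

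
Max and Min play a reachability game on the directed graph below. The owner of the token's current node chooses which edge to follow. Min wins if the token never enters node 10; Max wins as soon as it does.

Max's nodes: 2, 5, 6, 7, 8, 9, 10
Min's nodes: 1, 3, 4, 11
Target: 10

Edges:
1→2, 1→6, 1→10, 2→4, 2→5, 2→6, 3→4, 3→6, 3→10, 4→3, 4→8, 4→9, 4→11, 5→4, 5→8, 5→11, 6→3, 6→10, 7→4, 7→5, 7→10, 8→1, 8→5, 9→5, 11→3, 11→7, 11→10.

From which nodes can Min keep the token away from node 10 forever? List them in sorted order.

A0 = {10}
A1: add {6, 7} — 6 (Max) has 6→10; 7 (Max) has 7→10.
A2: add {2} — 2 (Max) has 2→6.
A3: add {1} — 1 (Min): all of {2, 6, 10} already in.
A4: add {8} — 8 (Max) has 8→1.
A5: add {5} — 5 (Max) has 5→8.
A6: add {9} — 9 (Max) has 9→5.
A7 = A6; e.g. 3 (Min) can still go to 4. Fixed point.
Max's attractor = {1, 2, 5, 6, 7, 8, 9, 10}; Min avoids the target exactly from the complement.

3, 4, 11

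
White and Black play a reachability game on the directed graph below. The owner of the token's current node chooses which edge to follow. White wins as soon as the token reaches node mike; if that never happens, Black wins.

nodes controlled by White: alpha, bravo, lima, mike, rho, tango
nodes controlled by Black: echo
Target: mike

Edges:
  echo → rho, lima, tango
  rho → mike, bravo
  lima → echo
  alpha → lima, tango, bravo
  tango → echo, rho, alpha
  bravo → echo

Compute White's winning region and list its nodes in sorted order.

alpha, mike, rho, tango

A0 = {mike}
A1: add {rho} — rho (White) has rho→mike.
A2: add {tango} — tango (White) has tango→rho.
A3: add {alpha} — alpha (White) has alpha→tango.
A4 = A3; e.g. echo (Black) can still go to lima. Fixed point.
White's winning region = {alpha, mike, rho, tango}.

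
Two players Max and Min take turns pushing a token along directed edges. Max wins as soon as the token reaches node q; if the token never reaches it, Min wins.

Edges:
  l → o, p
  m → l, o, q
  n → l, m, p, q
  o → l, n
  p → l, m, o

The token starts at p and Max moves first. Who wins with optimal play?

Track states (vertex, player-to-move).
A0 = {(q,Max), (q,Min)}
A1: add {(m,Max), (n,Max)}.
A2 = A1; e.g. (l,Max) stays out. (p,Max) never enters ⇒ Min avoids the target.

Min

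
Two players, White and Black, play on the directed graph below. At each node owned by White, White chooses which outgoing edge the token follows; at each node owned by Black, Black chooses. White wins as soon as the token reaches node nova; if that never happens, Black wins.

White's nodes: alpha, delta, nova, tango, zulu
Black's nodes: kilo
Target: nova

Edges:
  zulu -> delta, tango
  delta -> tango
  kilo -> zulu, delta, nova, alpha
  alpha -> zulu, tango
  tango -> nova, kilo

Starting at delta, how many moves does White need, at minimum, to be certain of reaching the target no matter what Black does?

A0 = {nova}
A1: add {tango} — tango (White) has tango→nova.
A2: add {alpha, delta, zulu} — zulu (White) has zulu→tango; delta (White) has delta→tango; alpha (White) has alpha→tango.
delta enters the attractor at level 2, so White can force the target in 2 moves from there.

2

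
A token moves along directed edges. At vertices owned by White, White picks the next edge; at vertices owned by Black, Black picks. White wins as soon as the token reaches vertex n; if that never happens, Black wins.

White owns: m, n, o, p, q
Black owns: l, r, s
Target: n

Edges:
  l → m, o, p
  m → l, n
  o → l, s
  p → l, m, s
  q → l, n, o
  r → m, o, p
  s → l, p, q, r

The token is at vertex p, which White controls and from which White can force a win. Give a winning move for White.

m

A0 = {n}
A1: add {m, q} — m (White) has m→n; q (White) has q→n.
A2: add {p} — p (White) has p→m.
A3 = A2; e.g. l (Black) can still go to o. Fixed point.
From p, successor m is in the attractor (rank 1); the other successors l, s are not.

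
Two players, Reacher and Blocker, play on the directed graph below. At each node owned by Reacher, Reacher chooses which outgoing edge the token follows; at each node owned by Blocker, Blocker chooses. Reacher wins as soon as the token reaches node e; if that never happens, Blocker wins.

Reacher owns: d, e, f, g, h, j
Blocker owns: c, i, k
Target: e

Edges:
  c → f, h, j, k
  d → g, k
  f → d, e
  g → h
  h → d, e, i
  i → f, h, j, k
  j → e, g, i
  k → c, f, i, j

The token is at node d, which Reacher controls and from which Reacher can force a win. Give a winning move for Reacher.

A0 = {e}
A1: add {f, h, j} — f (Reacher) has f→e; h (Reacher) has h→e; j (Reacher) has j→e.
A2: add {g} — g (Reacher) has g→h.
A3: add {d} — d (Reacher) has d→g.
A4 = A3; e.g. c (Blocker) can still go to k. Fixed point.
From d, successor g is in the attractor (rank 2); the other successor k is not.

g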